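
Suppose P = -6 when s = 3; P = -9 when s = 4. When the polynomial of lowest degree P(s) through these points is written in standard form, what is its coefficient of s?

The leading coefficient equals the top divided difference P[3,4].
P[3,4] = (-9 - (-6)) / (4 - 3) = -3

-3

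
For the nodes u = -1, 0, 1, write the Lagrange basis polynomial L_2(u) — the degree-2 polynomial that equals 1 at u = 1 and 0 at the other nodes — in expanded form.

L_2(u) = (u + 1)u / [(2)·(1)]
       = (u^2 + u) / (2)

L_2(u) = (1/2)u^2 + (1/2)u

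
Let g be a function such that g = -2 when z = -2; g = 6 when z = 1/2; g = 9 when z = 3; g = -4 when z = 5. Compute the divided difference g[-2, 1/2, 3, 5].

g[-2,1/2] = (6 - (-2)) / (1/2 - (-2)) = 16/5
g[1/2,3] = (9 - 6) / (3 - 1/2) = 6/5
g[3,5] = (-4 - 9) / (5 - 3) = -13/2
g[-2,1/2,3] = (6/5 - 16/5) / (3 - (-2)) = -2/5
g[1/2,3,5] = (-13/2 - 6/5) / (5 - 1/2) = -77/45
g[-2,1/2,3,5] = (-77/45 - (-2/5)) / (5 - (-2)) = -59/315

-59/315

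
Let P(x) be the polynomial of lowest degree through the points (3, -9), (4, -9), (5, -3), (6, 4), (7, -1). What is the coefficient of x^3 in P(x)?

Build the Lagrange basis polynomials:
L_0(x) = (x - 4)(x - 5)(x - 6)(x - 7) / [24] = (1/24)x^4 - (11/12)x^3 + (179/24)x^2 - (319/12)x + 35
L_1(x) = (x - 3)(x - 5)(x - 6)(x - 7) / [-6] = -(1/6)x^4 + (7/2)x^3 - (161/6)x^2 + (177/2)x - 105
L_2(x) = (x - 3)(x - 4)(x - 6)(x - 7) / [4] = (1/4)x^4 - 5x^3 + (145/4)x^2 - (225/2)x + 126
L_3(x) = (x - 3)(x - 4)(x - 5)(x - 7) / [-6] = -(1/6)x^4 + (19/6)x^3 - (131/6)x^2 + (389/6)x - 70
L_4(x) = (x - 3)(x - 4)(x - 5)(x - 6) / [24] = (1/24)x^4 - (3/4)x^3 + (119/24)x^2 - (57/4)x + 15
P(x) = (-9)·L_0 + (-9)·L_1 + (-3)·L_2 + 4·L_3 + (-1)·L_4
Only the coefficient of x^3 is needed; take it from each L_i and combine:
(-9)·(-11/12) + (-9)·(7/2) + (-3)·(-5) + 4·(19/6) + (-1)·(-3/4) = 31/6

31/6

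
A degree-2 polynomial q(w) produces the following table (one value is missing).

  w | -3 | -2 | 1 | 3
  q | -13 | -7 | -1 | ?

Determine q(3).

The 3 known values determine q uniquely (degree ≤ 2).
Evaluate each Lagrange basis at w = 3:
L_0(3) = (5)·(2)/[(-1)·(-4)] = 5/2
L_1(3) = (6)·(2)/[(1)·(-3)] = -4
L_2(3) = (6)·(5)/[(4)·(3)] = 5/2
Sum: (-13)·(5/2) + (-7)·(-4) + (-1)·(5/2) = -7

-7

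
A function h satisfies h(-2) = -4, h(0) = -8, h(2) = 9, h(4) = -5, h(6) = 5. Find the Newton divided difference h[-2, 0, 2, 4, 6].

h[-2,0] = (-8 - (-4)) / (0 - (-2)) = -2
h[0,2] = (9 - (-8)) / (2 - 0) = 17/2
h[2,4] = (-5 - 9) / (4 - 2) = -7
h[4,6] = (5 - (-5)) / (6 - 4) = 5
h[-2,0,2] = (17/2 - (-2)) / (2 - (-2)) = 21/8
h[0,2,4] = (-7 - 17/2) / (4 - 0) = -31/8
h[2,4,6] = (5 - (-7)) / (6 - 2) = 3
h[-2,0,2,4] = (-31/8 - 21/8) / (4 - (-2)) = -13/12
h[0,2,4,6] = (3 - (-31/8)) / (6 - 0) = 55/48
h[-2,0,2,4,6] = (55/48 - (-13/12)) / (6 - (-2)) = 107/384

107/384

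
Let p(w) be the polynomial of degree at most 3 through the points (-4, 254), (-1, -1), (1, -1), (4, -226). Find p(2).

Using Newton's divided-difference form:
p[-4,-1] = (-1 - 254) / (-1 - (-4)) = -85
p[-1,1] = (-1 - (-1)) / (1 - (-1)) = 0
p[1,4] = (-226 - (-1)) / (4 - 1) = -75
p[-4,-1,1] = (0 - (-85)) / (1 - (-4)) = 17
p[-1,1,4] = (-75 - 0) / (4 - (-1)) = -15
p[-4,-1,1,4] = (-15 - 17) / (4 - (-4)) = -4
p(2) = 254 + (-85)·(6) + 17·(6)·(3) + (-4)·(6)·(3)·(1) = -22

-22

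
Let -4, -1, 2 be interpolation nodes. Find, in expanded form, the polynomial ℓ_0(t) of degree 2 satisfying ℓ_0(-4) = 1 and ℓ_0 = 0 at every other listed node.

ℓ_0(t) = (t + 1)(t - 2) / [(-3)·(-6)]
       = (t^2 - t - 2) / (18)

ℓ_0(t) = (1/18)t^2 - (1/18)t - 1/9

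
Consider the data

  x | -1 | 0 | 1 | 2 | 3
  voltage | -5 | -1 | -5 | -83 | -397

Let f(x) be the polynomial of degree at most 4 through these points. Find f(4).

Evaluate each Lagrange basis at x = 4:
L_0(4) = (4)·(3)·(2)·(1)/[(-1)·(-2)·(-3)·(-4)] = 1
L_1(4) = (5)·(3)·(2)·(1)/[(1)·(-1)·(-2)·(-3)] = -5
L_2(4) = (5)·(4)·(2)·(1)/[(2)·(1)·(-1)·(-2)] = 10
L_3(4) = (5)·(4)·(3)·(1)/[(3)·(2)·(1)·(-1)] = -10
L_4(4) = (5)·(4)·(3)·(2)/[(4)·(3)·(2)·(1)] = 5
Sum: (-5)·(1) + (-1)·(-5) + (-5)·(10) + (-83)·(-10) + (-397)·(5) = -1205

-1205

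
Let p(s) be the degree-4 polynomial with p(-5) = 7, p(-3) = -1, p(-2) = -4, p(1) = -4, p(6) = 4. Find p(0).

Evaluate each Lagrange basis at s = 0:
L_0(0) = (3)·(2)·(-1)·(-6)/[(-2)·(-3)·(-6)·(-11)] = 1/11
L_1(0) = (5)·(2)·(-1)·(-6)/[(2)·(-1)·(-4)·(-9)] = -5/6
L_2(0) = (5)·(3)·(-1)·(-6)/[(3)·(1)·(-3)·(-8)] = 5/4
L_3(0) = (5)·(3)·(2)·(-6)/[(6)·(4)·(3)·(-5)] = 1/2
L_4(0) = (5)·(3)·(2)·(-1)/[(11)·(9)·(8)·(5)] = -1/132
Sum: 7·(1/11) + (-1)·(-5/6) + (-4)·(5/4) + (-4)·(1/2) + 4·(-1/132) = -367/66

-367/66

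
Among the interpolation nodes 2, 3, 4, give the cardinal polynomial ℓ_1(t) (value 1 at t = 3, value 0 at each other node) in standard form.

ℓ_1(t) = -t^2 + 6t - 8

ℓ_1(t) = (t - 2)(t - 4) / [(1)·(-1)]
       = (t^2 - 6t + 8) / (-1)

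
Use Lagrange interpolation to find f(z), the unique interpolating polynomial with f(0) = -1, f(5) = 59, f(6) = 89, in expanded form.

Build the Lagrange basis polynomials:
L_0(z) = (z - 5)(z - 6) / [30] = (1/30)z^2 - (11/30)z + 1
L_1(z) = z(z - 6) / [-5] = -(1/5)z^2 + (6/5)z
L_2(z) = z(z - 5) / [6] = (1/6)z^2 - (5/6)z
f(z) = (-1)·L_0 + 59·L_1 + 89·L_2
  (-1)·L_0(z) = -(1/30)z^2 + (11/30)z - 1
  59·L_1(z) = -(59/5)z^2 + (354/5)z
  89·L_2(z) = (89/6)z^2 - (445/6)z
Adding term by term: 3z^2 - 3z - 1

f(z) = 3z^2 - 3z - 1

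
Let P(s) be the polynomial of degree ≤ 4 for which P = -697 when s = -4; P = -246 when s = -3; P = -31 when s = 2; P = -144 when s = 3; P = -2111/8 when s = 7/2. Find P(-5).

Using Newton's divided-difference form:
P[-4,-3] = (-246 - (-697)) / (-3 - (-4)) = 451
P[-3,2] = (-31 - (-246)) / (2 - (-3)) = 43
P[2,3] = (-144 - (-31)) / (3 - 2) = -113
P[3,7/2] = (-2111/8 - (-144)) / (7/2 - 3) = -959/4
P[-4,-3,2] = (43 - 451) / (2 - (-4)) = -68
P[-3,2,3] = (-113 - 43) / (3 - (-3)) = -26
P[2,3,7/2] = (-959/4 - (-113)) / (7/2 - 2) = -169/2
P[-4,-3,2,3] = (-26 - (-68)) / (3 - (-4)) = 6
P[-3,2,3,7/2] = (-169/2 - (-26)) / (7/2 - (-3)) = -9
P[-4,-3,2,3,7/2] = (-9 - 6) / (7/2 - (-4)) = -2
P(-5) = -697 + 451·(-1) + (-68)·(-1)·(-2) + 6·(-1)·(-2)·(-7) + (-2)·(-1)·(-2)·(-7)·(-8) = -1592

-1592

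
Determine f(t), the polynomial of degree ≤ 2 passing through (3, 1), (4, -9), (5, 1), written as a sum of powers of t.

Newton's divided differences:
f[3,4] = (-9 - 1) / (4 - 3) = -10
f[4,5] = (1 - (-9)) / (5 - 4) = 10
f[3,4,5] = (10 - (-10)) / (5 - 3) = 10
f(t) = 1 + (-10)·(t - 3) + 10·(t - 3)(t - 4)
Expanding: f(t) = 10t^2 - 80t + 151

f(t) = 10t^2 - 80t + 151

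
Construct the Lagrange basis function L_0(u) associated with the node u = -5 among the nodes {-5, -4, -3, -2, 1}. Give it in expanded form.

L_0(u) = (u + 4)(u + 3)(u + 2)(u - 1) / [(-1)·(-2)·(-3)·(-6)]
       = (u^4 + 8u^3 + 17u^2 - 2u - 24) / (36)

L_0(u) = (1/36)u^4 + (2/9)u^3 + (17/36)u^2 - (1/18)u - 2/3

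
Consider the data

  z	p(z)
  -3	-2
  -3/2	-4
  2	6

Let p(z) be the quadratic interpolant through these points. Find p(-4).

Using Newton's divided-difference form:
p[-3,-3/2] = (-4 - (-2)) / (-3/2 - (-3)) = -4/3
p[-3/2,2] = (6 - (-4)) / (2 - (-3/2)) = 20/7
p[-3,-3/2,2] = (20/7 - (-4/3)) / (2 - (-3)) = 88/105
p(-4) = -2 + (-4/3)·(-1) + (88/105)·(-1)·(-5/2) = 10/7

10/7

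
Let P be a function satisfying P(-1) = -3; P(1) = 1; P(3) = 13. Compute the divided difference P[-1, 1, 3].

1

P[-1,1] = (1 - (-3)) / (1 - (-1)) = 2
P[1,3] = (13 - 1) / (3 - 1) = 6
P[-1,1,3] = (6 - 2) / (3 - (-1)) = 1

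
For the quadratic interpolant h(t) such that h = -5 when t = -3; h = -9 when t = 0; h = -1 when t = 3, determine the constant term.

-9

L_0(t) = t(t - 3) / [18] = (1/18)t^2 - (1/6)t
L_1(t) = (t + 3)(t - 3) / [-9] = -(1/9)t^2 + 1
L_2(t) = (t + 3)t / [18] = (1/18)t^2 + (1/6)t
h(t) = (-5)·L_0 + (-9)·L_1 + (-1)·L_2
Only the constant term is needed; take it from each L_i and combine:
(-5)·(0) + (-9)·(1) + (-1)·(0) = -9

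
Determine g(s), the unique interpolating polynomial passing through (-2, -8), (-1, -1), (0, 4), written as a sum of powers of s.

g(s) = -s^2 + 4s + 4

Build the Lagrange basis polynomials:
L_0(s) = (s + 1)s / [2] = (1/2)s^2 + (1/2)s
L_1(s) = (s + 2)s / [-1] = -s^2 - 2s
L_2(s) = (s + 2)(s + 1) / [2] = (1/2)s^2 + (3/2)s + 1
g(s) = (-8)·L_0 + (-1)·L_1 + 4·L_2
  (-8)·L_0(s) = -4s^2 - 4s
  (-1)·L_1(s) = s^2 + 2s
  4·L_2(s) = 2s^2 + 6s + 4
Adding term by term: -s^2 + 4s + 4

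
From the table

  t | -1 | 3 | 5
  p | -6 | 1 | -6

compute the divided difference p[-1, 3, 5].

-7/8

p[-1,3] = (1 - (-6)) / (3 - (-1)) = 7/4
p[3,5] = (-6 - 1) / (5 - 3) = -7/2
p[-1,3,5] = (-7/2 - 7/4) / (5 - (-1)) = -7/8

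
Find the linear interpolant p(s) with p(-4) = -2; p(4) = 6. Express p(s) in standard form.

L_0(s) = (s - 4) / [-8] = -(1/8)s + 1/2
L_1(s) = (s + 4) / [8] = (1/8)s + 1/2
p(s) = (-2)·L_0 + 6·L_1
  (-2)·L_0(s) = (1/4)s - 1
  6·L_1(s) = (3/4)s + 3
Adding term by term: s + 2

p(s) = s + 2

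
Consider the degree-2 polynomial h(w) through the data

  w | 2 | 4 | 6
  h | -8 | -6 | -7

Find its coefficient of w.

L_0(w) = (w - 4)(w - 6) / [8] = (1/8)w^2 - (5/4)w + 3
L_1(w) = (w - 2)(w - 6) / [-4] = -(1/4)w^2 + 2w - 3
L_2(w) = (w - 2)(w - 4) / [8] = (1/8)w^2 - (3/4)w + 1
h(w) = (-8)·L_0 + (-6)·L_1 + (-7)·L_2
Only the coefficient of w is needed; take it from each L_i and combine:
(-8)·(-5/4) + (-6)·(2) + (-7)·(-3/4) = 13/4

13/4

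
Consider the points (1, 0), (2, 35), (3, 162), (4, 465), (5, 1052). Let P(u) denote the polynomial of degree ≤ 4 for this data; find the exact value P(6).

Evaluate each Lagrange basis at u = 6:
L_0(6) = (4)·(3)·(2)·(1)/[(-1)·(-2)·(-3)·(-4)] = 1
L_1(6) = (5)·(3)·(2)·(1)/[(1)·(-1)·(-2)·(-3)] = -5
L_2(6) = (5)·(4)·(2)·(1)/[(2)·(1)·(-1)·(-2)] = 10
L_3(6) = (5)·(4)·(3)·(1)/[(3)·(2)·(1)·(-1)] = -10
L_4(6) = (5)·(4)·(3)·(2)/[(4)·(3)·(2)·(1)] = 5
Sum: 0 + 35·(-5) + 162·(10) + 465·(-10) + 1052·(5) = 2055

2055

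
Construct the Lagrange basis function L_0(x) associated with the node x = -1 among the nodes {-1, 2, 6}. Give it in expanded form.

L_0(x) = (1/21)x^2 - (8/21)x + 4/7

L_0(x) = (x - 2)(x - 6) / [(-3)·(-7)]
       = (x^2 - 8x + 12) / (21)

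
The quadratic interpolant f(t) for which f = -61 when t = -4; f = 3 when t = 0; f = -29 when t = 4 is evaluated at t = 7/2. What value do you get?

Evaluate each Lagrange basis at t = 7/2:
L_0(7/2) = (7/2)·(-1/2)/[(-4)·(-8)] = -7/128
L_1(7/2) = (15/2)·(-1/2)/[(4)·(-4)] = 15/64
L_2(7/2) = (15/2)·(7/2)/[(8)·(4)] = 105/128
Sum: (-61)·(-7/128) + 3·(15/64) + (-29)·(105/128) = -79/4

-79/4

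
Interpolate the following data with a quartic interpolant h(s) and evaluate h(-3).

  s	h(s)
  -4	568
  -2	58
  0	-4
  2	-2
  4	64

218

Evaluate each Lagrange basis at s = -3:
L_0(-3) = (-1)·(-3)·(-5)·(-7)/[(-2)·(-4)·(-6)·(-8)] = 35/128
L_1(-3) = (1)·(-3)·(-5)·(-7)/[(2)·(-2)·(-4)·(-6)] = 35/32
L_2(-3) = (1)·(-1)·(-5)·(-7)/[(4)·(2)·(-2)·(-4)] = -35/64
L_3(-3) = (1)·(-1)·(-3)·(-7)/[(6)·(4)·(2)·(-2)] = 7/32
L_4(-3) = (1)·(-1)·(-3)·(-5)/[(8)·(6)·(4)·(2)] = -5/128
Sum: 568·(35/128) + 58·(35/32) + (-4)·(-35/64) + (-2)·(7/32) + 64·(-5/128) = 218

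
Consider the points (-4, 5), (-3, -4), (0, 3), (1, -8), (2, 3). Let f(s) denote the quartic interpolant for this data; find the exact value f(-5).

Using Newton's divided-difference form:
f[-4,-3] = (-4 - 5) / (-3 - (-4)) = -9
f[-3,0] = (3 - (-4)) / (0 - (-3)) = 7/3
f[0,1] = (-8 - 3) / (1 - 0) = -11
f[1,2] = (3 - (-8)) / (2 - 1) = 11
f[-4,-3,0] = (7/3 - (-9)) / (0 - (-4)) = 17/6
f[-3,0,1] = (-11 - 7/3) / (1 - (-3)) = -10/3
f[0,1,2] = (11 - (-11)) / (2 - 0) = 11
f[-4,-3,0,1] = (-10/3 - 17/6) / (1 - (-4)) = -37/30
f[-3,0,1,2] = (11 - (-10/3)) / (2 - (-3)) = 43/15
f[-4,-3,0,1,2] = (43/15 - (-37/30)) / (2 - (-4)) = 41/60
f(-5) = 5 + (-9)·(-1) + (17/6)·(-1)·(-2) + (-37/30)·(-1)·(-2)·(-5) + (41/60)·(-1)·(-2)·(-5)·(-6) = 73

73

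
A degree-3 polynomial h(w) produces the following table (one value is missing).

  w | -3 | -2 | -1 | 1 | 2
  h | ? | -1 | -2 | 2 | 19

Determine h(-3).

The 4 known values determine h uniquely (degree ≤ 3).
L_0(-3) = (-2)·(-4)·(-5)/[(-1)·(-3)·(-4)] = 10/3
L_1(-3) = (-1)·(-4)·(-5)/[(1)·(-2)·(-3)] = -10/3
L_2(-3) = (-1)·(-2)·(-5)/[(3)·(2)·(-1)] = 5/3
L_3(-3) = (-1)·(-2)·(-4)/[(4)·(3)·(1)] = -2/3
Sum: (-1)·(10/3) + (-2)·(-10/3) + 2·(5/3) + 19·(-2/3) = -6

-6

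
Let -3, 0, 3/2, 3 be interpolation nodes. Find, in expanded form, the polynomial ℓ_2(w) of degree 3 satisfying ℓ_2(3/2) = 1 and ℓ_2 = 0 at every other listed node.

ℓ_2(w) = -(8/81)w^3 + (8/9)w

ℓ_2(w) = (w + 3)w(w - 3) / [(9/2)·(3/2)·(-3/2)]
       = (w^3 - 9w) / (-81/8)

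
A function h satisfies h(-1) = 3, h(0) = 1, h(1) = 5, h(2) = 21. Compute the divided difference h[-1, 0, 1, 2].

1

h[-1,0] = (1 - 3) / (0 - (-1)) = -2
h[0,1] = (5 - 1) / (1 - 0) = 4
h[1,2] = (21 - 5) / (2 - 1) = 16
h[-1,0,1] = (4 - (-2)) / (1 - (-1)) = 3
h[0,1,2] = (16 - 4) / (2 - 0) = 6
h[-1,0,1,2] = (6 - 3) / (2 - (-1)) = 1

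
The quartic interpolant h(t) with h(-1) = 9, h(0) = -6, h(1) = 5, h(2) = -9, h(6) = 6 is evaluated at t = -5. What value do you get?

2690

L_0(-5) = (-5)·(-6)·(-7)·(-11)/[(-1)·(-2)·(-3)·(-7)] = 55
L_1(-5) = (-4)·(-6)·(-7)·(-11)/[(1)·(-1)·(-2)·(-6)] = -154
L_2(-5) = (-4)·(-5)·(-7)·(-11)/[(2)·(1)·(-1)·(-5)] = 154
L_3(-5) = (-4)·(-5)·(-6)·(-11)/[(3)·(2)·(1)·(-4)] = -55
L_4(-5) = (-4)·(-5)·(-6)·(-7)/[(7)·(6)·(5)·(4)] = 1
Sum: 9·(55) + (-6)·(-154) + 5·(154) + (-9)·(-55) + 6·(1) = 2690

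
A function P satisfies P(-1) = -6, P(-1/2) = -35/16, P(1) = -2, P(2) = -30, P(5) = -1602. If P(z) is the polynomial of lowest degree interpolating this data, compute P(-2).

-62

L_0(-2) = (-3/2)·(-3)·(-4)·(-7)/[(-1/2)·(-2)·(-3)·(-6)] = 7
L_1(-2) = (-1)·(-3)·(-4)·(-7)/[(1/2)·(-3/2)·(-5/2)·(-11/2)] = -448/55
L_2(-2) = (-1)·(-3/2)·(-4)·(-7)/[(2)·(3/2)·(-1)·(-4)] = 7/2
L_3(-2) = (-1)·(-3/2)·(-3)·(-7)/[(3)·(5/2)·(1)·(-3)] = -7/5
L_4(-2) = (-1)·(-3/2)·(-3)·(-4)/[(6)·(11/2)·(4)·(3)] = 1/22
Sum: (-6)·(7) + (-35/16)·(-448/55) + (-2)·(7/2) + (-30)·(-7/5) + (-1602)·(1/22) = -62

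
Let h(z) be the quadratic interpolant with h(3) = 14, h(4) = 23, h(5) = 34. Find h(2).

7

L_0(2) = (-2)·(-3)/[(-1)·(-2)] = 3
L_1(2) = (-1)·(-3)/[(1)·(-1)] = -3
L_2(2) = (-1)·(-2)/[(2)·(1)] = 1
Sum: 14·(3) + 23·(-3) + 34·(1) = 7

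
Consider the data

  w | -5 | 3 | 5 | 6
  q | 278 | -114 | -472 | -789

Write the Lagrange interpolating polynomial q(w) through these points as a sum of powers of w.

q(w) = -3w^3 - 4w^2 + 3

Build the Lagrange basis polynomials:
L_0(w) = (w - 3)(w - 5)(w - 6) / [-880] = -(1/880)w^3 + (7/440)w^2 - (63/880)w + 9/88
L_1(w) = (w + 5)(w - 5)(w - 6) / [48] = (1/48)w^3 - (1/8)w^2 - (25/48)w + 25/8
L_2(w) = (w + 5)(w - 3)(w - 6) / [-20] = -(1/20)w^3 + (1/5)w^2 + (27/20)w - 9/2
L_3(w) = (w + 5)(w - 3)(w - 5) / [33] = (1/33)w^3 - (1/11)w^2 - (25/33)w + 25/11
q(w) = 278·L_0 + (-114)·L_1 + (-472)·L_2 + (-789)·L_3
  278·L_0(w) = -(139/440)w^3 + (973/220)w^2 - (8757/440)w + 1251/44
  (-114)·L_1(w) = -(19/8)w^3 + (57/4)w^2 + (475/8)w - 1425/4
  (-472)·L_2(w) = (118/5)w^3 - (472/5)w^2 - (3186/5)w + 2124
  (-789)·L_3(w) = -(263/11)w^3 + (789/11)w^2 + (6575/11)w - 19725/11
Adding term by term: -3w^3 - 4w^2 + 3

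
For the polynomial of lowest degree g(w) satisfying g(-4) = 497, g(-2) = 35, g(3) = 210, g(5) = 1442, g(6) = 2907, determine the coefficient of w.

-1

Build the Lagrange basis polynomials:
L_0(w) = (w + 2)(w - 3)(w - 5)(w - 6) / [1260] = (1/1260)w^4 - (1/105)w^3 + (1/36)w^2 + (1/35)w - 1/7
L_1(w) = (w + 4)(w - 3)(w - 5)(w - 6) / [-560] = -(1/560)w^4 + (1/56)w^3 - (1/80)w^2 - (81/280)w + 9/14
L_2(w) = (w + 4)(w + 2)(w - 5)(w - 6) / [210] = (1/210)w^4 - (1/42)w^3 - (2/15)w^2 + (46/105)w + 8/7
L_3(w) = (w + 4)(w + 2)(w - 3)(w - 6) / [-126] = -(1/126)w^4 + (1/42)w^3 + (2/9)w^2 - (2/7)w - 8/7
L_4(w) = (w + 4)(w + 2)(w - 3)(w - 5) / [240] = (1/240)w^4 - (1/120)w^3 - (5/48)w^2 + (13/120)w + 1/2
g(w) = 497·L_0 + 35·L_1 + 210·L_2 + 1442·L_3 + 2907·L_4
Only the coefficient of w is needed; take it from each L_i and combine:
497·(1/35) + 35·(-81/280) + 210·(46/105) + 1442·(-2/7) + 2907·(13/120) = -1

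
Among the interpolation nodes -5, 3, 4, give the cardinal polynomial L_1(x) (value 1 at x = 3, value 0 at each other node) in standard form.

L_1(x) = (x + 5)(x - 4) / [(8)·(-1)]
       = (x^2 + x - 20) / (-8)

L_1(x) = -(1/8)x^2 - (1/8)x + 5/2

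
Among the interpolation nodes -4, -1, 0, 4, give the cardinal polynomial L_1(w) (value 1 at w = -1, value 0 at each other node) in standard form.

L_1(w) = (w + 4)w(w - 4) / [(3)·(-1)·(-5)]
       = (w^3 - 16w) / (15)

L_1(w) = (1/15)w^3 - (16/15)w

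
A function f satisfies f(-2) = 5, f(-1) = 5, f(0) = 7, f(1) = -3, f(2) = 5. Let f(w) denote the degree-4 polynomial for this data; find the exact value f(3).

Evaluate each Lagrange basis at w = 3:
L_0(3) = (4)·(3)·(2)·(1)/[(-1)·(-2)·(-3)·(-4)] = 1
L_1(3) = (5)·(3)·(2)·(1)/[(1)·(-1)·(-2)·(-3)] = -5
L_2(3) = (5)·(4)·(2)·(1)/[(2)·(1)·(-1)·(-2)] = 10
L_3(3) = (5)·(4)·(3)·(1)/[(3)·(2)·(1)·(-1)] = -10
L_4(3) = (5)·(4)·(3)·(2)/[(4)·(3)·(2)·(1)] = 5
Sum: 5·(1) + 5·(-5) + 7·(10) + (-3)·(-10) + 5·(5) = 105

105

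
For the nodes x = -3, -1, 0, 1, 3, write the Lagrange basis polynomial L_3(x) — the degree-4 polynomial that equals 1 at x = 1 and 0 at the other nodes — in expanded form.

L_3(x) = (x + 3)(x + 1)x(x - 3) / [(4)·(2)·(1)·(-2)]
       = (x^4 + x^3 - 9x^2 - 9x) / (-16)

L_3(x) = -(1/16)x^4 - (1/16)x^3 + (9/16)x^2 + (9/16)x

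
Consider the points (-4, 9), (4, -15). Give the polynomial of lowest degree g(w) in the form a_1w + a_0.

Build the Lagrange basis polynomials:
L_0(w) = (w - 4) / [-8] = -(1/8)w + 1/2
L_1(w) = (w + 4) / [8] = (1/8)w + 1/2
g(w) = 9·L_0 + (-15)·L_1
  9·L_0(w) = -(9/8)w + 9/2
  (-15)·L_1(w) = -(15/8)w - 15/2
Adding term by term: -3w - 3

g(w) = -3w - 3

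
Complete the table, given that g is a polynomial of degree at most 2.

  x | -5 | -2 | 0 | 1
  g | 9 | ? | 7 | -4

The 3 known values determine g uniquely (degree ≤ 2).
Evaluate each Lagrange basis at x = -2:
L_0(-2) = (-2)·(-3)/[(-5)·(-6)] = 1/5
L_1(-2) = (3)·(-3)/[(5)·(-1)] = 9/5
L_2(-2) = (3)·(-2)/[(6)·(1)] = -1
Sum: 9·(1/5) + 7·(9/5) + (-4)·(-1) = 92/5

92/5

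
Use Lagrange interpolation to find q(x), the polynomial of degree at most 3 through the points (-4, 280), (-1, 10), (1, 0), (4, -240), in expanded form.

q(x) = -4x^3 + x^2 - x + 4

L_0(x) = (x + 1)(x - 1)(x - 4) / [-120] = -(1/120)x^3 + (1/30)x^2 + (1/120)x - 1/30
L_1(x) = (x + 4)(x - 1)(x - 4) / [30] = (1/30)x^3 - (1/30)x^2 - (8/15)x + 8/15
L_2(x) = (x + 4)(x + 1)(x - 4) / [-30] = -(1/30)x^3 - (1/30)x^2 + (8/15)x + 8/15
L_3(x) = (x + 4)(x + 1)(x - 1) / [120] = (1/120)x^3 + (1/30)x^2 - (1/120)x - 1/30
q(x) = 280·L_0 + 10·L_1 + 0·L_2 + (-240)·L_3
  280·L_0(x) = -(7/3)x^3 + (28/3)x^2 + (7/3)x - 28/3
  10·L_1(x) = (1/3)x^3 - (1/3)x^2 - (16/3)x + 16/3
  0·L_2(x) = 0
  (-240)·L_3(x) = -2x^3 - 8x^2 + 2x + 8
Adding term by term: -4x^3 + x^2 - x + 4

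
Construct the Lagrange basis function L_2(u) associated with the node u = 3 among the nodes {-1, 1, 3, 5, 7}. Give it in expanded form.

L_2(u) = (1/64)u^4 - (3/16)u^3 + (17/32)u^2 + (3/16)u - 35/64

L_2(u) = (u + 1)(u - 1)(u - 5)(u - 7) / [(4)·(2)·(-2)·(-4)]
       = (u^4 - 12u^3 + 34u^2 + 12u - 35) / (64)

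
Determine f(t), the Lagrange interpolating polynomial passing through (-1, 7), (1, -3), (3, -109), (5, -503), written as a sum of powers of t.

Build the Lagrange basis polynomials:
L_0(t) = (t - 1)(t - 3)(t - 5) / [-48] = -(1/48)t^3 + (3/16)t^2 - (23/48)t + 5/16
L_1(t) = (t + 1)(t - 3)(t - 5) / [16] = (1/16)t^3 - (7/16)t^2 + (7/16)t + 15/16
L_2(t) = (t + 1)(t - 1)(t - 5) / [-16] = -(1/16)t^3 + (5/16)t^2 + (1/16)t - 5/16
L_3(t) = (t + 1)(t - 1)(t - 3) / [48] = (1/48)t^3 - (1/16)t^2 - (1/48)t + 1/16
f(t) = 7·L_0 + (-3)·L_1 + (-109)·L_2 + (-503)·L_3
  7·L_0(t) = -(7/48)t^3 + (21/16)t^2 - (161/48)t + 35/16
  (-3)·L_1(t) = -(3/16)t^3 + (21/16)t^2 - (21/16)t - 45/16
  (-109)·L_2(t) = (109/16)t^3 - (545/16)t^2 - (109/16)t + 545/16
  (-503)·L_3(t) = -(503/48)t^3 + (503/16)t^2 + (503/48)t - 503/16
Adding term by term: -4t^3 - t + 2

f(t) = -4t^3 - t + 2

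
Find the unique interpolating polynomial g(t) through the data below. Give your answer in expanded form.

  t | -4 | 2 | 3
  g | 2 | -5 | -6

Newton's divided differences:
g[-4,2] = (-5 - 2) / (2 - (-4)) = -7/6
g[2,3] = (-6 - (-5)) / (3 - 2) = -1
g[-4,2,3] = (-1 - (-7/6)) / (3 - (-4)) = 1/42
g(t) = 2 + (-7/6)·(t + 4) + (1/42)·(t + 4)(t - 2)
Expanding: g(t) = (1/42)t^2 - (47/42)t - 20/7

g(t) = (1/42)t^2 - (47/42)t - 20/7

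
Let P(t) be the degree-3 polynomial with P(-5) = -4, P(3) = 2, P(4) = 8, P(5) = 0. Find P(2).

L_0(2) = (-1)·(-2)·(-3)/[(-8)·(-9)·(-10)] = 1/120
L_1(2) = (7)·(-2)·(-3)/[(8)·(-1)·(-2)] = 21/8
L_2(2) = (7)·(-1)·(-3)/[(9)·(1)·(-1)] = -7/3
L_3(2) = (7)·(-1)·(-2)/[(10)·(2)·(1)] = 7/10
Sum: (-4)·(1/120) + 2·(21/8) + 8·(-7/3) + 0 = -269/20

-269/20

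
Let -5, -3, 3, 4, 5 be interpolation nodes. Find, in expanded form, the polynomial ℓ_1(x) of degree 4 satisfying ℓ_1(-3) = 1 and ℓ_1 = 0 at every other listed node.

ℓ_1(x) = -(1/672)x^4 + (1/96)x^3 + (13/672)x^2 - (25/96)x + 25/56

ℓ_1(x) = (x + 5)(x - 3)(x - 4)(x - 5) / [(2)·(-6)·(-7)·(-8)]
       = (x^4 - 7x^3 - 13x^2 + 175x - 300) / (-672)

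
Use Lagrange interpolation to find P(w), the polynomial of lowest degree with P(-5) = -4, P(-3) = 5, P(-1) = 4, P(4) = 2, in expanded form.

P(w) = (59/420)w^3 + (1/70)w^2 - (953/420)w + 13/7

Build the Lagrange basis polynomials:
L_0(w) = (w + 3)(w + 1)(w - 4) / [-72] = -(1/72)w^3 + (13/72)w + 1/6
L_1(w) = (w + 5)(w + 1)(w - 4) / [28] = (1/28)w^3 + (1/14)w^2 - (19/28)w - 5/7
L_2(w) = (w + 5)(w + 3)(w - 4) / [-40] = -(1/40)w^3 - (1/10)w^2 + (17/40)w + 3/2
L_3(w) = (w + 5)(w + 3)(w + 1) / [315] = (1/315)w^3 + (1/35)w^2 + (23/315)w + 1/21
P(w) = (-4)·L_0 + 5·L_1 + 4·L_2 + 2·L_3
  (-4)·L_0(w) = (1/18)w^3 - (13/18)w - 2/3
  5·L_1(w) = (5/28)w^3 + (5/14)w^2 - (95/28)w - 25/7
  4·L_2(w) = -(1/10)w^3 - (2/5)w^2 + (17/10)w + 6
  2·L_3(w) = (2/315)w^3 + (2/35)w^2 + (46/315)w + 2/21
Adding term by term: (59/420)w^3 + (1/70)w^2 - (953/420)w + 13/7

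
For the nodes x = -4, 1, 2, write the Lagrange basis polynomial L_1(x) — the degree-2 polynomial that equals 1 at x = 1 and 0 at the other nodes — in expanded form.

L_1(x) = -(1/5)x^2 - (2/5)x + 8/5

L_1(x) = (x + 4)(x - 2) / [(5)·(-1)]
       = (x^2 + 2x - 8) / (-5)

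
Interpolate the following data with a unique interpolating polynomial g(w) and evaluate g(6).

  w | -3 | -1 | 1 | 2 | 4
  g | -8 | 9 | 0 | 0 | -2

-74

Using Newton's divided-difference form:
g[-3,-1] = (9 - (-8)) / (-1 - (-3)) = 17/2
g[-1,1] = (0 - 9) / (1 - (-1)) = -9/2
g[1,2] = (0 - 0) / (2 - 1) = 0
g[2,4] = (-2 - 0) / (4 - 2) = -1
g[-3,-1,1] = (-9/2 - 17/2) / (1 - (-3)) = -13/4
g[-1,1,2] = (0 - (-9/2)) / (2 - (-1)) = 3/2
g[1,2,4] = (-1 - 0) / (4 - 1) = -1/3
g[-3,-1,1,2] = (3/2 - (-13/4)) / (2 - (-3)) = 19/20
g[-1,1,2,4] = (-1/3 - 3/2) / (4 - (-1)) = -11/30
g[-3,-1,1,2,4] = (-11/30 - 19/20) / (4 - (-3)) = -79/420
g(6) = -8 + (17/2)·(9) + (-13/4)·(9)·(7) + (19/20)·(9)·(7)·(5) + (-79/420)·(9)·(7)·(5)·(4) = -74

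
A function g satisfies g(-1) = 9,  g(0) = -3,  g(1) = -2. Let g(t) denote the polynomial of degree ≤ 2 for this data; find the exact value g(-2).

L_0(-2) = (-2)·(-3)/[(-1)·(-2)] = 3
L_1(-2) = (-1)·(-3)/[(1)·(-1)] = -3
L_2(-2) = (-1)·(-2)/[(2)·(1)] = 1
Sum: 9·(3) + (-3)·(-3) + (-2)·(1) = 34

34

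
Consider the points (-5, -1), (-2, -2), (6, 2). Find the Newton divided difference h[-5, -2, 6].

5/66

h[-5,-2] = (-2 - (-1)) / (-2 - (-5)) = -1/3
h[-2,6] = (2 - (-2)) / (6 - (-2)) = 1/2
h[-5,-2,6] = (1/2 - (-1/3)) / (6 - (-5)) = 5/66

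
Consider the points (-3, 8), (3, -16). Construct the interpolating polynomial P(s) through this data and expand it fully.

P(s) = -4s - 4

L_0(s) = (s - 3) / [-6] = -(1/6)s + 1/2
L_1(s) = (s + 3) / [6] = (1/6)s + 1/2
P(s) = 8·L_0 + (-16)·L_1
  8·L_0(s) = -(4/3)s + 4
  (-16)·L_1(s) = -(8/3)s - 8
Adding term by term: -4s - 4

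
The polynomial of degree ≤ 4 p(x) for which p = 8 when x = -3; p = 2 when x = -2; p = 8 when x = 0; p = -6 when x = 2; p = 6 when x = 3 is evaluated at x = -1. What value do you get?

Using Newton's divided-difference form:
p[-3,-2] = (2 - 8) / (-2 - (-3)) = -6
p[-2,0] = (8 - 2) / (0 - (-2)) = 3
p[0,2] = (-6 - 8) / (2 - 0) = -7
p[2,3] = (6 - (-6)) / (3 - 2) = 12
p[-3,-2,0] = (3 - (-6)) / (0 - (-3)) = 3
p[-2,0,2] = (-7 - 3) / (2 - (-2)) = -5/2
p[0,2,3] = (12 - (-7)) / (3 - 0) = 19/3
p[-3,-2,0,2] = (-5/2 - 3) / (2 - (-3)) = -11/10
p[-2,0,2,3] = (19/3 - (-5/2)) / (3 - (-2)) = 53/30
p[-3,-2,0,2,3] = (53/30 - (-11/10)) / (3 - (-3)) = 43/90
p(-1) = 8 + (-6)·(2) + 3·(2)·(1) + (-11/10)·(2)·(1)·(-1) + (43/90)·(2)·(1)·(-1)·(-3) = 106/15

106/15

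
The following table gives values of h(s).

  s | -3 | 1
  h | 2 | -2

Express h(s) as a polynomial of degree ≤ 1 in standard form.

Build the Lagrange basis polynomials:
L_0(s) = (s - 1) / [-4] = -(1/4)s + 1/4
L_1(s) = (s + 3) / [4] = (1/4)s + 3/4
h(s) = 2·L_0 + (-2)·L_1
  2·L_0(s) = -(1/2)s + 1/2
  (-2)·L_1(s) = -(1/2)s - 3/2
Adding term by term: -s - 1

h(s) = -s - 1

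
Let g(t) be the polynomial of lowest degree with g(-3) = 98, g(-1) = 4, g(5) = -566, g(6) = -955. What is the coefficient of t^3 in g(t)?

Build the Lagrange basis polynomials:
L_0(t) = (t + 1)(t - 5)(t - 6) / [-144] = -(1/144)t^3 + (5/72)t^2 - (19/144)t - 5/24
L_1(t) = (t + 3)(t - 5)(t - 6) / [84] = (1/84)t^3 - (2/21)t^2 - (1/28)t + 15/14
L_2(t) = (t + 3)(t + 1)(t - 6) / [-48] = -(1/48)t^3 + (1/24)t^2 + (7/16)t + 3/8
L_3(t) = (t + 3)(t + 1)(t - 5) / [63] = (1/63)t^3 - (1/63)t^2 - (17/63)t - 5/21
g(t) = 98·L_0 + 4·L_1 + (-566)·L_2 + (-955)·L_3
Only the coefficient of t^3 is needed; take it from each L_i and combine:
98·(-1/144) + 4·(1/84) + (-566)·(-1/48) + (-955)·(1/63) = -4

-4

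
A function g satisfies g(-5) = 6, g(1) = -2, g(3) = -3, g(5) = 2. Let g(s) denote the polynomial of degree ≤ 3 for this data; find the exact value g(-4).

205/32

Using Newton's divided-difference form:
g[-5,1] = (-2 - 6) / (1 - (-5)) = -4/3
g[1,3] = (-3 - (-2)) / (3 - 1) = -1/2
g[3,5] = (2 - (-3)) / (5 - 3) = 5/2
g[-5,1,3] = (-1/2 - (-4/3)) / (3 - (-5)) = 5/48
g[1,3,5] = (5/2 - (-1/2)) / (5 - 1) = 3/4
g[-5,1,3,5] = (3/4 - 5/48) / (5 - (-5)) = 31/480
g(-4) = 6 + (-4/3)·(1) + (5/48)·(1)·(-5) + (31/480)·(1)·(-5)·(-7) = 205/32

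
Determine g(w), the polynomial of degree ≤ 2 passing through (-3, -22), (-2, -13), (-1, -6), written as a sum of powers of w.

Newton's divided differences:
g[-3,-2] = (-13 - (-22)) / (-2 - (-3)) = 9
g[-2,-1] = (-6 - (-13)) / (-1 - (-2)) = 7
g[-3,-2,-1] = (7 - 9) / (-1 - (-3)) = -1
g(w) = -22 + 9·(w + 3) + (-1)·(w + 3)(w + 2)
Expanding: g(w) = -w^2 + 4w - 1

g(w) = -w^2 + 4w - 1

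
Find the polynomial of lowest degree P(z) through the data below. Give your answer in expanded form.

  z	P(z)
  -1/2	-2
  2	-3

L_0(z) = (z - 2) / [-5/2] = -(2/5)z + 4/5
L_1(z) = (z + 1/2) / [5/2] = (2/5)z + 1/5
P(z) = (-2)·L_0 + (-3)·L_1
  (-2)·L_0(z) = (4/5)z - 8/5
  (-3)·L_1(z) = -(6/5)z - 3/5
Adding term by term: -(2/5)z - 11/5

P(z) = -(2/5)z - 11/5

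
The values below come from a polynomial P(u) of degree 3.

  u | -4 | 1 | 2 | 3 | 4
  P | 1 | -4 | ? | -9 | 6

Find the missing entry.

-303/28

The 4 known values determine P uniquely (degree ≤ 3).
L_0(2) = (1)·(-1)·(-2)/[(-5)·(-7)·(-8)] = -1/140
L_1(2) = (6)·(-1)·(-2)/[(5)·(-2)·(-3)] = 2/5
L_2(2) = (6)·(1)·(-2)/[(7)·(2)·(-1)] = 6/7
L_3(2) = (6)·(1)·(-1)/[(8)·(3)·(1)] = -1/4
Sum: 1·(-1/140) + (-4)·(2/5) + (-9)·(6/7) + 6·(-1/4) = -303/28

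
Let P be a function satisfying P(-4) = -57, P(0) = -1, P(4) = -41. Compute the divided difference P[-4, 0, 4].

-3

P[-4,0] = (-1 - (-57)) / (0 - (-4)) = 14
P[0,4] = (-41 - (-1)) / (4 - 0) = -10
P[-4,0,4] = (-10 - 14) / (4 - (-4)) = -3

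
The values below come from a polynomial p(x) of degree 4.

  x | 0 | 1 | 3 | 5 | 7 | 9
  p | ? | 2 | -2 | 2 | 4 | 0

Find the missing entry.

The 5 known values determine p uniquely (degree ≤ 4).
Evaluate each Lagrange basis at x = 0:
L_0(0) = (-3)·(-5)·(-7)·(-9)/[(-2)·(-4)·(-6)·(-8)] = 315/128
L_1(0) = (-1)·(-5)·(-7)·(-9)/[(2)·(-2)·(-4)·(-6)] = -105/32
L_2(0) = (-1)·(-3)·(-7)·(-9)/[(4)·(2)·(-2)·(-4)] = 189/64
L_3(0) = (-1)·(-3)·(-5)·(-9)/[(6)·(4)·(2)·(-2)] = -45/32
L_4(0) = (-1)·(-3)·(-5)·(-7)/[(8)·(6)·(4)·(2)] = 35/128
Sum: 2·(315/128) + (-2)·(-105/32) + 2·(189/64) + 4·(-45/32) + 0 = 753/64

753/64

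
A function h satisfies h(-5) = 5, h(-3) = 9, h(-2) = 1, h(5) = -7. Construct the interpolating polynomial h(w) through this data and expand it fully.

h(w) = (44/105)w^3 + (6/7)w^2 - (1226/105)w - 157/7

Build the Lagrange basis polynomials:
L_0(w) = (w + 3)(w + 2)(w - 5) / [-60] = -(1/60)w^3 + (19/60)w + 1/2
L_1(w) = (w + 5)(w + 2)(w - 5) / [16] = (1/16)w^3 + (1/8)w^2 - (25/16)w - 25/8
L_2(w) = (w + 5)(w + 3)(w - 5) / [-21] = -(1/21)w^3 - (1/7)w^2 + (25/21)w + 25/7
L_3(w) = (w + 5)(w + 3)(w + 2) / [560] = (1/560)w^3 + (1/56)w^2 + (31/560)w + 3/56
h(w) = 5·L_0 + 9·L_1 + 1·L_2 + (-7)·L_3
  5·L_0(w) = -(1/12)w^3 + (19/12)w + 5/2
  9·L_1(w) = (9/16)w^3 + (9/8)w^2 - (225/16)w - 225/8
  1·L_2(w) = -(1/21)w^3 - (1/7)w^2 + (25/21)w + 25/7
  (-7)·L_3(w) = -(1/80)w^3 - (1/8)w^2 - (31/80)w - 3/8
Adding term by term: (44/105)w^3 + (6/7)w^2 - (1226/105)w - 157/7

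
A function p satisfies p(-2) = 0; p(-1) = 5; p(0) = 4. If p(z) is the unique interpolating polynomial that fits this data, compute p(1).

-3

L_0(1) = (2)·(1)/[(-1)·(-2)] = 1
L_1(1) = (3)·(1)/[(1)·(-1)] = -3
L_2(1) = (3)·(2)/[(2)·(1)] = 3
Sum: 0 + 5·(-3) + 4·(3) = -3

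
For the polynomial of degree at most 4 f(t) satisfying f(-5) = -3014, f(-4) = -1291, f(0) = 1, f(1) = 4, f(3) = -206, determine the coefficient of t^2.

0

Build the Lagrange basis polynomials:
L_0(t) = (t + 4)t(t - 1)(t - 3) / [240] = (1/240)t^4 - (13/240)t^2 + (1/20)t
L_1(t) = (t + 5)t(t - 1)(t - 3) / [-140] = -(1/140)t^4 - (1/140)t^3 + (17/140)t^2 - (3/28)t
L_2(t) = (t + 5)(t + 4)(t - 1)(t - 3) / [60] = (1/60)t^4 + (1/12)t^3 - (13/60)t^2 - (53/60)t + 1
L_3(t) = (t + 5)(t + 4)t(t - 3) / [-60] = -(1/60)t^4 - (1/10)t^3 + (7/60)t^2 + t
L_4(t) = (t + 5)(t + 4)t(t - 1) / [336] = (1/336)t^4 + (1/42)t^3 + (11/336)t^2 - (5/84)t
f(t) = (-3014)·L_0 + (-1291)·L_1 + 1·L_2 + 4·L_3 + (-206)·L_4
Only the coefficient of t^2 is needed; take it from each L_i and combine:
(-3014)·(-13/240) + (-1291)·(17/140) + 1·(-13/60) + 4·(7/60) + (-206)·(11/336) = 0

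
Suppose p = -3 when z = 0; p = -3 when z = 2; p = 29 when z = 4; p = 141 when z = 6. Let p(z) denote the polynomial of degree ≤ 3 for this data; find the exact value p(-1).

-6

L_0(-1) = (-3)·(-5)·(-7)/[(-2)·(-4)·(-6)] = 35/16
L_1(-1) = (-1)·(-5)·(-7)/[(2)·(-2)·(-4)] = -35/16
L_2(-1) = (-1)·(-3)·(-7)/[(4)·(2)·(-2)] = 21/16
L_3(-1) = (-1)·(-3)·(-5)/[(6)·(4)·(2)] = -5/16
Sum: (-3)·(35/16) + (-3)·(-35/16) + 29·(21/16) + 141·(-5/16) = -6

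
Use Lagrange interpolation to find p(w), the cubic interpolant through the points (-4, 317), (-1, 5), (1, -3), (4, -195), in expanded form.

Build the Lagrange basis polynomials:
L_0(w) = (w + 1)(w - 1)(w - 4) / [-120] = -(1/120)w^3 + (1/30)w^2 + (1/120)w - 1/30
L_1(w) = (w + 4)(w - 1)(w - 4) / [30] = (1/30)w^3 - (1/30)w^2 - (8/15)w + 8/15
L_2(w) = (w + 4)(w + 1)(w - 4) / [-30] = -(1/30)w^3 - (1/30)w^2 + (8/15)w + 8/15
L_3(w) = (w + 4)(w + 1)(w - 1) / [120] = (1/120)w^3 + (1/30)w^2 - (1/120)w - 1/30
p(w) = 317·L_0 + 5·L_1 + (-3)·L_2 + (-195)·L_3
  317·L_0(w) = -(317/120)w^3 + (317/30)w^2 + (317/120)w - 317/30
  5·L_1(w) = (1/6)w^3 - (1/6)w^2 - (8/3)w + 8/3
  (-3)·L_2(w) = (1/10)w^3 + (1/10)w^2 - (8/5)w - 8/5
  (-195)·L_3(w) = -(13/8)w^3 - (13/2)w^2 + (13/8)w + 13/2
Adding term by term: -4w^3 + 4w^2 - 3

p(w) = -4w^3 + 4w^2 - 3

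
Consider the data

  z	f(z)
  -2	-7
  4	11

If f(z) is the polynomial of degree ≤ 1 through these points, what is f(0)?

-1

L_0(0) = (-4)/[(-6)] = 2/3
L_1(0) = (2)/[(6)] = 1/3
Sum: (-7)·(2/3) + 11·(1/3) = -1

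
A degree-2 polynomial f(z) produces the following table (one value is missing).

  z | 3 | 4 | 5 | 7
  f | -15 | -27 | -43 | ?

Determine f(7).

The 3 known values determine f uniquely (degree ≤ 2).
L_0(7) = (3)·(2)/[(-1)·(-2)] = 3
L_1(7) = (4)·(2)/[(1)·(-1)] = -8
L_2(7) = (4)·(3)/[(2)·(1)] = 6
Sum: (-15)·(3) + (-27)·(-8) + (-43)·(6) = -87

-87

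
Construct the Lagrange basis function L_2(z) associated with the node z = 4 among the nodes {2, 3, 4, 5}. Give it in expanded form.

L_2(z) = -(1/2)z^3 + 5z^2 - (31/2)z + 15

L_2(z) = (z - 2)(z - 3)(z - 5) / [(2)·(1)·(-1)]
       = (z^3 - 10z^2 + 31z - 30) / (-2)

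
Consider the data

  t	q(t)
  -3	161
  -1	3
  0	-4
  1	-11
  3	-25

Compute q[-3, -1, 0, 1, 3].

1

q[-3,-1] = (3 - 161) / (-1 - (-3)) = -79
q[-1,0] = (-4 - 3) / (0 - (-1)) = -7
q[0,1] = (-11 - (-4)) / (1 - 0) = -7
q[1,3] = (-25 - (-11)) / (3 - 1) = -7
q[-3,-1,0] = (-7 - (-79)) / (0 - (-3)) = 24
q[-1,0,1] = (-7 - (-7)) / (1 - (-1)) = 0
q[0,1,3] = (-7 - (-7)) / (3 - 0) = 0
q[-3,-1,0,1] = (0 - 24) / (1 - (-3)) = -6
q[-1,0,1,3] = (0 - 0) / (3 - (-1)) = 0
q[-3,-1,0,1,3] = (0 - (-6)) / (3 - (-3)) = 1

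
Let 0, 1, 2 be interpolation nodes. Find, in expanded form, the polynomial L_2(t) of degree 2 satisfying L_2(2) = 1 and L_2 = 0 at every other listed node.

L_2(t) = (1/2)t^2 - (1/2)t

L_2(t) = t(t - 1) / [(2)·(1)]
       = (t^2 - t) / (2)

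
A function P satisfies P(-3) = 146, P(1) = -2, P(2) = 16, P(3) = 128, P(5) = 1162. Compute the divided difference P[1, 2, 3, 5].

22

P[1,2] = (16 - (-2)) / (2 - 1) = 18
P[2,3] = (128 - 16) / (3 - 2) = 112
P[3,5] = (1162 - 128) / (5 - 3) = 517
P[1,2,3] = (112 - 18) / (3 - 1) = 47
P[2,3,5] = (517 - 112) / (5 - 2) = 135
P[1,2,3,5] = (135 - 47) / (5 - 1) = 22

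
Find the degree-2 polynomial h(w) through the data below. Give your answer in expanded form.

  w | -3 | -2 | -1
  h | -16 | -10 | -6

Build the Lagrange basis polynomials:
L_0(w) = (w + 2)(w + 1) / [2] = (1/2)w^2 + (3/2)w + 1
L_1(w) = (w + 3)(w + 1) / [-1] = -w^2 - 4w - 3
L_2(w) = (w + 3)(w + 2) / [2] = (1/2)w^2 + (5/2)w + 3
h(w) = (-16)·L_0 + (-10)·L_1 + (-6)·L_2
  (-16)·L_0(w) = -8w^2 - 24w - 16
  (-10)·L_1(w) = 10w^2 + 40w + 30
  (-6)·L_2(w) = -3w^2 - 15w - 18
Adding term by term: -w^2 + w - 4

h(w) = -w^2 + w - 4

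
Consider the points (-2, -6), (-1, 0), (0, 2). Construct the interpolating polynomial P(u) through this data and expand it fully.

P(u) = -2u^2 + 2

L_0(u) = (u + 1)u / [2] = (1/2)u^2 + (1/2)u
L_1(u) = (u + 2)u / [-1] = -u^2 - 2u
L_2(u) = (u + 2)(u + 1) / [2] = (1/2)u^2 + (3/2)u + 1
P(u) = (-6)·L_0 + 0·L_1 + 2·L_2
  (-6)·L_0(u) = -3u^2 - 3u
  0·L_1(u) = 0
  2·L_2(u) = u^2 + 3u + 2
Adding term by term: -2u^2 + 2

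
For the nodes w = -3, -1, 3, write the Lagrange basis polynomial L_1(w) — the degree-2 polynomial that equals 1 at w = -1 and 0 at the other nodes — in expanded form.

L_1(w) = -(1/8)w^2 + 9/8

L_1(w) = (w + 3)(w - 3) / [(2)·(-4)]
       = (w^2 - 9) / (-8)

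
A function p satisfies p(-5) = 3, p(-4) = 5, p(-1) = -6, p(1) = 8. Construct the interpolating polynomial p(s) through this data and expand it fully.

p(s) = (71/120)s^3 + (9/2)s^2 + (769/120)s - 7/2

Build the Lagrange basis polynomials:
L_0(s) = (s + 4)(s + 1)(s - 1) / [-24] = -(1/24)s^3 - (1/6)s^2 + (1/24)s + 1/6
L_1(s) = (s + 5)(s + 1)(s - 1) / [15] = (1/15)s^3 + (1/3)s^2 - (1/15)s - 1/3
L_2(s) = (s + 5)(s + 4)(s - 1) / [-24] = -(1/24)s^3 - (1/3)s^2 - (11/24)s + 5/6
L_3(s) = (s + 5)(s + 4)(s + 1) / [60] = (1/60)s^3 + (1/6)s^2 + (29/60)s + 1/3
p(s) = 3·L_0 + 5·L_1 + (-6)·L_2 + 8·L_3
  3·L_0(s) = -(1/8)s^3 - (1/2)s^2 + (1/8)s + 1/2
  5·L_1(s) = (1/3)s^3 + (5/3)s^2 - (1/3)s - 5/3
  (-6)·L_2(s) = (1/4)s^3 + 2s^2 + (11/4)s - 5
  8·L_3(s) = (2/15)s^3 + (4/3)s^2 + (58/15)s + 8/3
Adding term by term: (71/120)s^3 + (9/2)s^2 + (769/120)s - 7/2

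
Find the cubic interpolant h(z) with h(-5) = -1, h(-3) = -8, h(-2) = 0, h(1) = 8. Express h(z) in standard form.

L_0(z) = (z + 3)(z + 2)(z - 1) / [-36] = -(1/36)z^3 - (1/9)z^2 - (1/36)z + 1/6
L_1(z) = (z + 5)(z + 2)(z - 1) / [8] = (1/8)z^3 + (3/4)z^2 + (3/8)z - 5/4
L_2(z) = (z + 5)(z + 3)(z - 1) / [-9] = -(1/9)z^3 - (7/9)z^2 - (7/9)z + 5/3
L_3(z) = (z + 5)(z + 3)(z + 2) / [72] = (1/72)z^3 + (5/36)z^2 + (31/72)z + 5/12
h(z) = (-1)·L_0 + (-8)·L_1 + 0·L_2 + 8·L_3
  (-1)·L_0(z) = (1/36)z^3 + (1/9)z^2 + (1/36)z - 1/6
  (-8)·L_1(z) = -z^3 - 6z^2 - 3z + 10
  0·L_2(z) = 0
  8·L_3(z) = (1/9)z^3 + (10/9)z^2 + (31/9)z + 10/3
Adding term by term: -(31/36)z^3 - (43/9)z^2 + (17/36)z + 79/6

h(z) = -(31/36)z^3 - (43/9)z^2 + (17/36)z + 79/6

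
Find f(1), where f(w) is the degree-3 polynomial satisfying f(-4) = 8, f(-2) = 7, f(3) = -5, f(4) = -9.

79/56

Evaluate each Lagrange basis at w = 1:
L_0(1) = (3)·(-2)·(-3)/[(-2)·(-7)·(-8)] = -9/56
L_1(1) = (5)·(-2)·(-3)/[(2)·(-5)·(-6)] = 1/2
L_2(1) = (5)·(3)·(-3)/[(7)·(5)·(-1)] = 9/7
L_3(1) = (5)·(3)·(-2)/[(8)·(6)·(1)] = -5/8
Sum: 8·(-9/56) + 7·(1/2) + (-5)·(9/7) + (-9)·(-5/8) = 79/56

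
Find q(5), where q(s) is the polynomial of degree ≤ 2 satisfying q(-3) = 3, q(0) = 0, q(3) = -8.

Using Newton's divided-difference form:
q[-3,0] = (0 - 3) / (0 - (-3)) = -1
q[0,3] = (-8 - 0) / (3 - 0) = -8/3
q[-3,0,3] = (-8/3 - (-1)) / (3 - (-3)) = -5/18
q(5) = 3 + (-1)·(8) + (-5/18)·(8)·(5) = -145/9

-145/9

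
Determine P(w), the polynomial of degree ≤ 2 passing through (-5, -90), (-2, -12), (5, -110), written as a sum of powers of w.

P(w) = -4w^2 - 2w

Newton's divided differences:
P[-5,-2] = (-12 - (-90)) / (-2 - (-5)) = 26
P[-2,5] = (-110 - (-12)) / (5 - (-2)) = -14
P[-5,-2,5] = (-14 - 26) / (5 - (-5)) = -4
P(w) = -90 + 26·(w + 5) + (-4)·(w + 5)(w + 2)
Expanding: P(w) = -4w^2 - 2w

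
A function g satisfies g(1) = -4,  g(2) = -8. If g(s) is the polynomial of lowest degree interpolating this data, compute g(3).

Evaluate each Lagrange basis at s = 3:
L_0(3) = (1)/[(-1)] = -1
L_1(3) = (2)/[(1)] = 2
Sum: (-4)·(-1) + (-8)·(2) = -12

-12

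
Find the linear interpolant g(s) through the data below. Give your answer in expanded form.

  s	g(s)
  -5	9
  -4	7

Build the Lagrange basis polynomials:
L_0(s) = (s + 4) / [-1] = -s - 4
L_1(s) = (s + 5) / [1] = s + 5
g(s) = 9·L_0 + 7·L_1
  9·L_0(s) = -9s - 36
  7·L_1(s) = 7s + 35
Adding term by term: -2s - 1

g(s) = -2s - 1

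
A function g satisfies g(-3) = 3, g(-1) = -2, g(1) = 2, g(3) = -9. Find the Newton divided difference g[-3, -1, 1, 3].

g[-3,-1] = (-2 - 3) / (-1 - (-3)) = -5/2
g[-1,1] = (2 - (-2)) / (1 - (-1)) = 2
g[1,3] = (-9 - 2) / (3 - 1) = -11/2
g[-3,-1,1] = (2 - (-5/2)) / (1 - (-3)) = 9/8
g[-1,1,3] = (-11/2 - 2) / (3 - (-1)) = -15/8
g[-3,-1,1,3] = (-15/8 - 9/8) / (3 - (-3)) = -1/2

-1/2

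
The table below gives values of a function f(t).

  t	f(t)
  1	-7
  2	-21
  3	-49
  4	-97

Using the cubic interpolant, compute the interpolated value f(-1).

L_0(-1) = (-3)·(-4)·(-5)/[(-1)·(-2)·(-3)] = 10
L_1(-1) = (-2)·(-4)·(-5)/[(1)·(-1)·(-2)] = -20
L_2(-1) = (-2)·(-3)·(-5)/[(2)·(1)·(-1)] = 15
L_3(-1) = (-2)·(-3)·(-4)/[(3)·(2)·(1)] = -4
Sum: (-7)·(10) + (-21)·(-20) + (-49)·(15) + (-97)·(-4) = 3

3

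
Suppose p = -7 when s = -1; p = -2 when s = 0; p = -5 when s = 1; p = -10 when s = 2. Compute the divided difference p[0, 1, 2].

p[0,1] = (-5 - (-2)) / (1 - 0) = -3
p[1,2] = (-10 - (-5)) / (2 - 1) = -5
p[0,1,2] = (-5 - (-3)) / (2 - 0) = -1

-1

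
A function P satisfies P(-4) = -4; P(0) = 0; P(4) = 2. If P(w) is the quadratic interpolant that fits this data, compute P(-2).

-7/4

Evaluate each Lagrange basis at w = -2:
L_0(-2) = (-2)·(-6)/[(-4)·(-8)] = 3/8
L_1(-2) = (2)·(-6)/[(4)·(-4)] = 3/4
L_2(-2) = (2)·(-2)/[(8)·(4)] = -1/8
Sum: (-4)·(3/8) + 0 + 2·(-1/8) = -7/4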